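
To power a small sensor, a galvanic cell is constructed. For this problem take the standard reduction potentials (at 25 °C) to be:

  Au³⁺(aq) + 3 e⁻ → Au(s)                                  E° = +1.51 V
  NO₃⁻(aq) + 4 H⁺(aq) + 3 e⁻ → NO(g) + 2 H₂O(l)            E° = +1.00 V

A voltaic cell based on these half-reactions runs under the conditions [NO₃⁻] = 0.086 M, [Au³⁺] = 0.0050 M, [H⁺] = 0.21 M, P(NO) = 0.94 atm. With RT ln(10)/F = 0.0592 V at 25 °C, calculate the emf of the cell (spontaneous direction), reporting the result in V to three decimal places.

Au³⁺/Au is the cathode (higher E°), NO₃⁻/NO the anode: E°cell = +1.51 − (+1.00) = +0.51 V, n = 3.
Overall: Au³⁺(aq) + NO(g) + 2 H₂O(l) → Au(s) + NO₃⁻(aq) + 4 H⁺(aq)
Q = [NO₃⁻]·[H⁺]^4 / ([Au³⁺]·P(NO)); log Q = -1.449.
E = E° − (0.0592/n) log Q = +0.51 − (0.0592/3)(-1.449) = +0.539 V.

+0.539 V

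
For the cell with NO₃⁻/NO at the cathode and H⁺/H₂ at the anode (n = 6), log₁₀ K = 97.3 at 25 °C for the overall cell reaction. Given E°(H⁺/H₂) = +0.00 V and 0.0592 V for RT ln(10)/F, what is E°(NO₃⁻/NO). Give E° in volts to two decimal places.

E°cell = (0.0592/n)·log K = (0.0592/6)(97.3) = +0.960 V.
Since NO₃⁻/NO is the cathode and H⁺/H₂ the anode, E°cell = E°(NO₃⁻/NO) − E°(H⁺/H₂).
So E°(NO₃⁻/NO) = E°cell + E°(H⁺/H₂) = +0.960 + (+0.00) = +0.96 V.

+0.96 V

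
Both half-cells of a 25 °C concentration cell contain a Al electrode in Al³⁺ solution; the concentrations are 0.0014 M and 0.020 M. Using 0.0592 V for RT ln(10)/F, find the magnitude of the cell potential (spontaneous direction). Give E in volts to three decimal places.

+0.023 V

For a concentration cell E°cell = 0. The 0.020 M side is the cathode (reduction is favoured where [Al³⁺] is higher).
With n = 3, E = −(0.0592/3) log([Al³⁺]ₐₙ/[Al³⁺]꜀ₐₜ) = −(0.0592/3) log(0.0014/0.02) = −(0.0592/3)(-1.155) = +0.023 V.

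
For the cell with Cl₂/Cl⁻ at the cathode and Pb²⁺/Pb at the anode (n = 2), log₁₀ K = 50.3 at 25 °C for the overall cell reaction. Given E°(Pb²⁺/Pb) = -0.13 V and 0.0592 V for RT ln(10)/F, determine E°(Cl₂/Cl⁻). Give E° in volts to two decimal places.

+1.36 V

E°cell = (0.0592/n)·log K = (0.0592/2)(50.3) = +1.489 V.
Since Cl₂/Cl⁻ is the cathode and Pb²⁺/Pb the anode, E°cell = E°(Cl₂/Cl⁻) − E°(Pb²⁺/Pb).
So E°(Cl₂/Cl⁻) = E°cell + E°(Pb²⁺/Pb) = +1.489 + (-0.13) = +1.36 V.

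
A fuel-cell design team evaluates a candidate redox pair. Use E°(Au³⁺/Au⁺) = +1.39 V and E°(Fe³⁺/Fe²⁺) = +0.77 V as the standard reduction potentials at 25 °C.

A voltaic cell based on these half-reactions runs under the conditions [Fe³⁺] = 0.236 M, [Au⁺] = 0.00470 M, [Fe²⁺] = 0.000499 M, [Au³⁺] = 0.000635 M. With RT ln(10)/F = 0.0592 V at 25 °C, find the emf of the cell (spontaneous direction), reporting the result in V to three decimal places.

Au³⁺/Au⁺ is the cathode (higher E°), Fe³⁺/Fe²⁺ the anode: E°cell = +1.39 − (+0.77) = +0.62 V, n = 2.
Overall: Au³⁺(aq) + 2 Fe²⁺(aq) → Au⁺(aq) + 2 Fe³⁺(aq)
Q = [Au⁺]·[Fe³⁺]^2 / ([Au³⁺]·[Fe²⁺]^2); log Q = 6.219.
E = E° − (0.0592/n) log Q = +0.62 − (0.0592/2)(6.219) = +0.436 V.

+0.436 V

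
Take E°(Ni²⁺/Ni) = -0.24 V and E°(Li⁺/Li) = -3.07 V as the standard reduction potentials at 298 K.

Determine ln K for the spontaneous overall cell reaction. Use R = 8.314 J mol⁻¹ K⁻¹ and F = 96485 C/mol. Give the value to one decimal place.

Cathode: Ni²⁺/Ni; anode: Li⁺/Li. E°cell = (-0.24) − (-3.07) = +2.83 V, with n = 2.
ΔG° = −nFE° = −RT ln K, so ln K = nFE°/(RT) = (2)(96485)(+2.83) / ((8.314)(298)) = 220.419.

220.4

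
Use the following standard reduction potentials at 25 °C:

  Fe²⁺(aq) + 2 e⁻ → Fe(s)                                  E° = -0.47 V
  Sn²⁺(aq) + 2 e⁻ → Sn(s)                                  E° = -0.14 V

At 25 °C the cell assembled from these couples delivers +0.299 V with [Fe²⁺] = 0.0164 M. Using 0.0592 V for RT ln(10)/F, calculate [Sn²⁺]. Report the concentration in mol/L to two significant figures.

Sn²⁺/Sn is the cathode, Fe²⁺/Fe the anode: E°cell = +0.33 V, n = 2.
Overall reaction: Sn²⁺(aq) + Fe(s) → Sn(s) + Fe²⁺(aq); Q = [Fe²⁺]^1/[Sn²⁺]^1.
From E = E° − (0.0592/n) log Q: log Q = (E° − E)·n/0.0592 = (+0.33 − (+0.299))·2/0.0592 = 1.0473.
So 1·log[Sn²⁺] = 1·log(0.0164) − log Q = -1.7852 − (1.0473) = -2.8325; [Sn²⁺] = 10^(-2.8325) ≈ 0.0015 M.

0.0015 M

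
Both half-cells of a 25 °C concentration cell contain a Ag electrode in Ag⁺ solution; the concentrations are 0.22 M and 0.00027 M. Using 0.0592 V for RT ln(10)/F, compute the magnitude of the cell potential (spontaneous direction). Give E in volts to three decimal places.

+0.172 V

For a concentration cell E°cell = 0. The 0.22 M side is the cathode (reduction is favoured where [Ag⁺] is higher).
With n = 1, E = −(0.0592/1) log([Ag⁺]ₐₙ/[Ag⁺]꜀ₐₜ) = −(0.0592/1) log(0.00027/0.22) = −(0.0592/1)(-2.911) = +0.172 V.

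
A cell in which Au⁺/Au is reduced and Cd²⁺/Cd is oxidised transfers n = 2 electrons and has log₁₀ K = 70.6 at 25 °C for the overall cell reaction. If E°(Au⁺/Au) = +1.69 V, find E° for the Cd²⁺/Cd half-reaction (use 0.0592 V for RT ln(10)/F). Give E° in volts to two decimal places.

E°cell = (0.0592/n)·log K = (0.0592/2)(70.6) = +2.090 V.
Since Au⁺/Au is the cathode and Cd²⁺/Cd the anode, E°cell = E°(Au⁺/Au) − E°(Cd²⁺/Cd).
So E°(Cd²⁺/Cd) = E°(Au⁺/Au) − E°cell = (+1.69) − (+2.090) = -0.40 V.

-0.40 V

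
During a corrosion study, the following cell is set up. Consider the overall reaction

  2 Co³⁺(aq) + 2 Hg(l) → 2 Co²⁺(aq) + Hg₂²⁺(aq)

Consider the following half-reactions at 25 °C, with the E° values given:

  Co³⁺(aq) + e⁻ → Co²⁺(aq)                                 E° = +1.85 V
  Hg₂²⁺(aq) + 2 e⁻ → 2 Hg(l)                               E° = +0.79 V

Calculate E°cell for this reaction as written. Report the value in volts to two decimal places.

The Co³⁺/Co²⁺ couple has the higher reduction potential, so it is the cathode; Hg₂²⁺/Hg is oxidised at the anode.
E°cell = E°(cathode) − E°(anode) = (+1.85) − (+0.79) = +1.06 V.

+1.06 V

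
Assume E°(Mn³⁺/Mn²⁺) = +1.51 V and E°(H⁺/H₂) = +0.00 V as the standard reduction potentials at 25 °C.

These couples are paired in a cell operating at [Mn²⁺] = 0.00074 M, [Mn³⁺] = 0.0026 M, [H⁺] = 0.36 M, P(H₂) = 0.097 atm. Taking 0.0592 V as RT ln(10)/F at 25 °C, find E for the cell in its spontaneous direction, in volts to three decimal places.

Mn³⁺/Mn²⁺ is the cathode (higher E°), H⁺/H₂ the anode: E°cell = +1.51 − (+0.00) = +1.51 V, n = 2.
Overall: 2 Mn³⁺(aq) + H₂(g) → 2 Mn²⁺(aq) + 2 H⁺(aq)
Q = [Mn²⁺]^2·[H⁺]^2 / ([Mn³⁺]^2·P(H₂)); log Q = -0.966.
E = E° − (0.0592/n) log Q = +1.51 − (0.0592/2)(-0.966) = +1.539 V.

+1.539 V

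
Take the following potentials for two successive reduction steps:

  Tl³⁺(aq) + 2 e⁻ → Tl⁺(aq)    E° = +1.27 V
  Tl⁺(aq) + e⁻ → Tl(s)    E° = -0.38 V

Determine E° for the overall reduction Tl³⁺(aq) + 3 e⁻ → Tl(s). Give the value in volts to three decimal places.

+0.720 V

Since ΔG° = −nFE° is additive over sequential reductions, n₃E°₃ = n₁E°₁ + n₂E°₂.
E°₃ = (2×+1.27 + 1×-0.38) / 3 = (+2.160) / 3 = +0.720 V.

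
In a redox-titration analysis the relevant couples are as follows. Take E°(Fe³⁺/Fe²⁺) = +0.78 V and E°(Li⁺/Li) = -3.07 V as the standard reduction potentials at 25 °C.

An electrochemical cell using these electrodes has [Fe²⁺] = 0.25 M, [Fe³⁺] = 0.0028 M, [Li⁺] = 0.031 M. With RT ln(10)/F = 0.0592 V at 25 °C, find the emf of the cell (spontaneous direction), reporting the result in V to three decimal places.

Fe³⁺/Fe²⁺ is the cathode (higher E°), Li⁺/Li the anode: E°cell = +0.78 − (-3.07) = +3.85 V, n = 1.
Overall: Fe³⁺(aq) + Li(s) → Fe²⁺(aq) + Li⁺(aq)
Q = [Fe²⁺]·[Li⁺] / ([Fe³⁺]); log Q = 0.442.
E = E° − (0.0592/n) log Q = +3.85 − (0.0592/1)(0.442) = +3.824 V.

+3.824 V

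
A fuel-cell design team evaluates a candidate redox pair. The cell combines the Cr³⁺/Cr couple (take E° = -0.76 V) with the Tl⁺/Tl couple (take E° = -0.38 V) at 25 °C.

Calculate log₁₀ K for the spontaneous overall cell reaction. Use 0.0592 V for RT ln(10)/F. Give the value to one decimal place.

19.3

Cathode: Tl⁺/Tl; anode: Cr³⁺/Cr. E°cell = +0.38 V, n = 3.
log K = nE°cell / 0.0592 = (3)(+0.38) / 0.0592 = 19.3.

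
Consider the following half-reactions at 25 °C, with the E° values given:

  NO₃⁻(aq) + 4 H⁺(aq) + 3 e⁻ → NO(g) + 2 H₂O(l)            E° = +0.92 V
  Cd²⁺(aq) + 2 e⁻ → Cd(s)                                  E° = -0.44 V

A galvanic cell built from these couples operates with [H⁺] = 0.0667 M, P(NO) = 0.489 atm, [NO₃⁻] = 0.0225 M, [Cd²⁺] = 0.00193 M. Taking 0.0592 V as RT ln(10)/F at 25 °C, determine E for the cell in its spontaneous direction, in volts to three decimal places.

+1.321 V

NO₃⁻/NO is the cathode (higher E°), Cd²⁺/Cd the anode: E°cell = +0.92 − (-0.44) = +1.36 V, n = 6.
Overall: 2 NO₃⁻(aq) + 8 H⁺(aq) + 3 Cd(s) → 2 NO(g) + 4 H₂O(l) + 3 Cd²⁺(aq)
Q = P(NO)^2·[Cd²⁺]^3 / ([NO₃⁻]^2·[H⁺]^8); log Q = 3.938.
E = E° − (0.0592/n) log Q = +1.36 − (0.0592/6)(3.938) = +1.321 V.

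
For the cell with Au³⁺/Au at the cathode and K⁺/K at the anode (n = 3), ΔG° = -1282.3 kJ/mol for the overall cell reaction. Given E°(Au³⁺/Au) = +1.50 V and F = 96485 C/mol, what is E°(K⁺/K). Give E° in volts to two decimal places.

-2.93 V

E°cell = −ΔG°/(nF) = −(-1282.3×10³)/((3)(96485)) = +4.430 V.
Since Au³⁺/Au is the cathode and K⁺/K the anode, E°cell = E°(Au³⁺/Au) − E°(K⁺/K).
So E°(K⁺/K) = E°(Au³⁺/Au) − E°cell = (+1.50) − (+4.430) = -2.93 V.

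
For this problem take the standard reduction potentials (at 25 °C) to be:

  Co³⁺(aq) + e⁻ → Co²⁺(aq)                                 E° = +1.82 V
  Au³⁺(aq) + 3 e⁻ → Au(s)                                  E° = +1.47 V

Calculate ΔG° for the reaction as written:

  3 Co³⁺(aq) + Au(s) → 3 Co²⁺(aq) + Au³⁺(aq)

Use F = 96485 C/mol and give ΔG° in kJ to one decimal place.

As written, Co³⁺/Co²⁺ is reduced (cathode) and Au³⁺/Au is oxidised (anode), so E°cell = (+1.82) − (+1.47) = +0.35 V.
Balancing electrons gives n = 3.
ΔG° = −nFE° = −(3)(96485)(+0.35) = -101,309 J = -101.3 kJ.

-101.3 kJ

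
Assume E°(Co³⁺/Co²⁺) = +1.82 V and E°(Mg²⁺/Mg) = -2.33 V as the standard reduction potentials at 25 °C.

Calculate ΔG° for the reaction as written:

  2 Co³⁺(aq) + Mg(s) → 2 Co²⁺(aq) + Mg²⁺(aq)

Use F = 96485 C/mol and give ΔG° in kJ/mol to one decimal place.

-800.8 kJ/mol

As written, Co³⁺/Co²⁺ is reduced (cathode) and Mg²⁺/Mg is oxidised (anode), so E°cell = (+1.82) − (-2.33) = +4.15 V.
Balancing electrons gives n = 2.
ΔG° = −nFE° = −(2)(96485)(+4.15) = -800,826 J = -800.8 kJ/mol.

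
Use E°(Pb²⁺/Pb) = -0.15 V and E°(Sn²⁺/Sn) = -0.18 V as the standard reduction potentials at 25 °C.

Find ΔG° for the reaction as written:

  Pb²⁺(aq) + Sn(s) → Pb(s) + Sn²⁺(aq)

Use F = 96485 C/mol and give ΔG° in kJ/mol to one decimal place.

-5.8 kJ/mol

As written, Pb²⁺/Pb is reduced (cathode) and Sn²⁺/Sn is oxidised (anode), so E°cell = (-0.15) − (-0.18) = +0.03 V.
Balancing electrons gives n = 2.
ΔG° = −nFE° = −(2)(96485)(+0.03) = -5,789 J = -5.8 kJ/mol.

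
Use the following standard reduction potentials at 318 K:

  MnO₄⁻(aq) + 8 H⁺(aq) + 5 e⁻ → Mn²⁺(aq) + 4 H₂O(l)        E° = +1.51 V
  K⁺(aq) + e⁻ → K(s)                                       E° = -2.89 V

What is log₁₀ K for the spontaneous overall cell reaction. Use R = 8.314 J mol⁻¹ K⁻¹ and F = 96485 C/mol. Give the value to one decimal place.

348.7

Cathode: MnO₄⁻/Mn²⁺; anode: K⁺/K. E°cell = (+1.51) − (-2.89) = +4.40 V, with n = 5.
ΔG° = −nFE° = −RT ln K, so ln K = nFE°/(RT) = (5)(96485)(+4.40) / ((8.314)(318)) = 802.870.
log₁₀ K = 802.870 / ln 10 = 348.7.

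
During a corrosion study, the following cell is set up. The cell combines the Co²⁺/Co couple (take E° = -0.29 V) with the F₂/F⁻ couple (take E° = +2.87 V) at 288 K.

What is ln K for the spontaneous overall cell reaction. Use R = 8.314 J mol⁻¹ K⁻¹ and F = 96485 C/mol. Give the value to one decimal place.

254.7

Cathode: F₂/F⁻; anode: Co²⁺/Co. E°cell = (+2.87) − (-0.29) = +3.16 V, with n = 2.
ΔG° = −nFE° = −RT ln K, so ln K = nFE°/(RT) = (2)(96485)(+3.16) / ((8.314)(288)) = 254.668.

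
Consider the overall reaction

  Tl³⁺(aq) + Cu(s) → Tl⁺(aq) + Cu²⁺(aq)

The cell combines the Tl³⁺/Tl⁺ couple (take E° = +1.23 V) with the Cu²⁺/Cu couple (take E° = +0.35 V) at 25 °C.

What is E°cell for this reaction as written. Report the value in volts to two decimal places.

The Tl³⁺/Tl⁺ couple has the higher reduction potential, so it is the cathode; Cu²⁺/Cu is oxidised at the anode.
E°cell = E°(cathode) − E°(anode) = (+1.23) − (+0.35) = +0.88 V.
Since E°cell > 0, the reaction is spontaneous under standard conditions.

+0.88 V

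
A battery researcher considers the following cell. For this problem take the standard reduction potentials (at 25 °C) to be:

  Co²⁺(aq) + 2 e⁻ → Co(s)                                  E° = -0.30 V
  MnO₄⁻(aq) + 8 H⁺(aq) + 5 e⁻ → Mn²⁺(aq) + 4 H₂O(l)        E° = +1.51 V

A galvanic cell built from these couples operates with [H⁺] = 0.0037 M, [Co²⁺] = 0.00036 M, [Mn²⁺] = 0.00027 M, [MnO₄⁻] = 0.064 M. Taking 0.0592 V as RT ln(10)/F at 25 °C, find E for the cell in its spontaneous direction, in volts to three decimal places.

MnO₄⁻/Mn²⁺ is the cathode (higher E°), Co²⁺/Co the anode: E°cell = +1.51 − (-0.30) = +1.81 V, n = 10.
Overall: 2 MnO₄⁻(aq) + 16 H⁺(aq) + 5 Co(s) → 2 Mn²⁺(aq) + 8 H₂O(l) + 5 Co²⁺(aq)
Q = [Mn²⁺]^2·[Co²⁺]^5 / ([MnO₄⁻]^2·[H⁺]^16); log Q = 16.941.
E = E° − (0.0592/n) log Q = +1.81 − (0.0592/10)(16.941) = +1.710 V.

+1.710 V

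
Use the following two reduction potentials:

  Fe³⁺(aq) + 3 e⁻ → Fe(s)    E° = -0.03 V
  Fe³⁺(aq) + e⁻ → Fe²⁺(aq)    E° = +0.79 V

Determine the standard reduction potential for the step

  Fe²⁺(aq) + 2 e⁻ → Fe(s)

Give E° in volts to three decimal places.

-0.440 V

Sequential free energies add, so n₃E°₃ = n₁E°₁ + n₂E°₂.
With n₃ = 3, and the known step contributing 1×(+0.79) V, the unknown satisfies 2·E° = 3×(-0.03) − 1×(+0.79) = -0.880.
E° = -0.880 / 2 = -0.440 V.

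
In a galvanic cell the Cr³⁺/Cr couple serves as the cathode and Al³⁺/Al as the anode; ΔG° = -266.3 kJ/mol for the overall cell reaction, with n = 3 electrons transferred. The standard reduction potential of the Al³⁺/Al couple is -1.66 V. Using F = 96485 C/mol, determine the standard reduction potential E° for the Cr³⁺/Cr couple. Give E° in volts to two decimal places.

-0.74 V

E°cell = −ΔG°/(nF) = −(-266.3×10³)/((3)(96485)) = +0.920 V.
Since Cr³⁺/Cr is the cathode and Al³⁺/Al the anode, E°cell = E°(Cr³⁺/Cr) − E°(Al³⁺/Al).
So E°(Cr³⁺/Cr) = E°cell + E°(Al³⁺/Al) = +0.920 + (-1.66) = -0.74 V.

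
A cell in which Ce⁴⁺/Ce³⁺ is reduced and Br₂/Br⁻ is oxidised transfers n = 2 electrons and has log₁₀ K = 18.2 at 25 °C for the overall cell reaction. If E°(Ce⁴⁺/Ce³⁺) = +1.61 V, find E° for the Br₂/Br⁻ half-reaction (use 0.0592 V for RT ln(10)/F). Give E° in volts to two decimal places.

E°cell = (0.0592/n)·log K = (0.0592/2)(18.2) = +0.539 V.
Since Ce⁴⁺/Ce³⁺ is the cathode and Br₂/Br⁻ the anode, E°cell = E°(Ce⁴⁺/Ce³⁺) − E°(Br₂/Br⁻).
So E°(Br₂/Br⁻) = E°(Ce⁴⁺/Ce³⁺) − E°cell = (+1.61) − (+0.539) = +1.07 V.

+1.07 V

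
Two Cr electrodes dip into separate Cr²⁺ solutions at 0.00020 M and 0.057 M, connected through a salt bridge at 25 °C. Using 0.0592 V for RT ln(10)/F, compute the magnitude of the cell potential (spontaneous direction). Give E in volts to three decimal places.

For a concentration cell E°cell = 0. The 0.057 M side is the cathode (reduction is favoured where [Cr²⁺] is higher).
With n = 2, E = −(0.0592/2) log([Cr²⁺]ₐₙ/[Cr²⁺]꜀ₐₜ) = −(0.0592/2) log(0.0002/0.057) = −(0.0592/2)(-2.455) = +0.073 V.

+0.073 V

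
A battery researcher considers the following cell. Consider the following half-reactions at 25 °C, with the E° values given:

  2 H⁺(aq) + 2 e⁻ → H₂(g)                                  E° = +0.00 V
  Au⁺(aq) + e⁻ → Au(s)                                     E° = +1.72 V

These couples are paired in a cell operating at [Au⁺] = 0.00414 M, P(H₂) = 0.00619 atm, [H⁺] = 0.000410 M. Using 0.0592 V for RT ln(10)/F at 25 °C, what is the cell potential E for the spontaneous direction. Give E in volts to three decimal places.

+1.714 V

Au⁺/Au is the cathode (higher E°), H⁺/H₂ the anode: E°cell = +1.72 − (+0.00) = +1.72 V, n = 2.
Overall: 2 Au⁺(aq) + H₂(g) → 2 Au(s) + 2 H⁺(aq)
Q = [H⁺]^2 / ([Au⁺]^2·P(H₂)); log Q = 0.200.
E = E° − (0.0592/n) log Q = +1.72 − (0.0592/2)(0.200) = +1.714 V.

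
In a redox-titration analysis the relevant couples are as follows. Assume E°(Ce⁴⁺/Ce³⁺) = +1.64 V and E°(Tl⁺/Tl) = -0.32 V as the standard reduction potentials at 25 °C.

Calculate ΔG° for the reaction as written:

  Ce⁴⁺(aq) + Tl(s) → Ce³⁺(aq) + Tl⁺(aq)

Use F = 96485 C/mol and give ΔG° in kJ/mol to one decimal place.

-189.1 kJ/mol

As written, Ce⁴⁺/Ce³⁺ is reduced (cathode) and Tl⁺/Tl is oxidised (anode), so E°cell = (+1.64) − (-0.32) = +1.96 V.
Balancing electrons gives n = 1.
ΔG° = −nFE° = −(1)(96485)(+1.96) = -189,111 J = -189.1 kJ/mol.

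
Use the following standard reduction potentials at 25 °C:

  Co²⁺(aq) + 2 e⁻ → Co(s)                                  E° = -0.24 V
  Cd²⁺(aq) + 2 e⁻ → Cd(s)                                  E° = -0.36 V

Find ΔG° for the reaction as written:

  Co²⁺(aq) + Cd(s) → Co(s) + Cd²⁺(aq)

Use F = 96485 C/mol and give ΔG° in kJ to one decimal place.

-23.2 kJ

As written, Co²⁺/Co is reduced (cathode) and Cd²⁺/Cd is oxidised (anode), so E°cell = (-0.24) − (-0.36) = +0.12 V.
Balancing electrons gives n = 2.
ΔG° = −nFE° = −(2)(96485)(+0.12) = -23,156 J = -23.2 kJ.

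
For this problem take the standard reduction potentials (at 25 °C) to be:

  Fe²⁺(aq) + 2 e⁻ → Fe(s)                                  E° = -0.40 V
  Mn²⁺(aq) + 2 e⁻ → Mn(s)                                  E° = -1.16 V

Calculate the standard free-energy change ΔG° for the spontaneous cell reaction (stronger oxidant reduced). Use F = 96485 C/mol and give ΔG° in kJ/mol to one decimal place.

-146.7 kJ/mol

Fe²⁺/Fe (E° = -0.40 V) is the cathode; Mn²⁺/Mn (E° = -1.16 V) is the anode, so E°cell = +0.76 V.
Balancing electrons gives n = 2 (lcm of 2 and 2).
ΔG° = −nFE° = −(2)(96485)(+0.76) = -146,657 J = -146.7 kJ/mol.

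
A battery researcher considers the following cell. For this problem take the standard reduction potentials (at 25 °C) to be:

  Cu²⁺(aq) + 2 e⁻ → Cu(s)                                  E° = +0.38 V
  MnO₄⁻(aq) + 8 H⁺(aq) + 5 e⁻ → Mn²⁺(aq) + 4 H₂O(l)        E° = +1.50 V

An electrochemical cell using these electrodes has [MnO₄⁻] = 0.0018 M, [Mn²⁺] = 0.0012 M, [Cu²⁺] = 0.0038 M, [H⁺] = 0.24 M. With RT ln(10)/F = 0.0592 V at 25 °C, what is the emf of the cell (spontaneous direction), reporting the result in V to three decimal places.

MnO₄⁻/Mn²⁺ is the cathode (higher E°), Cu²⁺/Cu the anode: E°cell = +1.50 − (+0.38) = +1.12 V, n = 10.
Overall: 2 MnO₄⁻(aq) + 16 H⁺(aq) + 5 Cu(s) → 2 Mn²⁺(aq) + 8 H₂O(l) + 5 Cu²⁺(aq)
Q = [Mn²⁺]^2·[Cu²⁺]^5 / ([MnO₄⁻]^2·[H⁺]^16); log Q = -2.537.
E = E° − (0.0592/n) log Q = +1.12 − (0.0592/10)(-2.537) = +1.135 V.

+1.135 V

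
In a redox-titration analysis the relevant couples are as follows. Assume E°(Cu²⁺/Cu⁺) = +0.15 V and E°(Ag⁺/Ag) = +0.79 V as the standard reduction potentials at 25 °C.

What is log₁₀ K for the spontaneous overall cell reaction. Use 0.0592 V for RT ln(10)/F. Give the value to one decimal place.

Cathode: Ag⁺/Ag; anode: Cu²⁺/Cu⁺. E°cell = +0.64 V, n = 1.
log K = nE°cell / 0.0592 = (1)(+0.64) / 0.0592 = 10.8.

10.8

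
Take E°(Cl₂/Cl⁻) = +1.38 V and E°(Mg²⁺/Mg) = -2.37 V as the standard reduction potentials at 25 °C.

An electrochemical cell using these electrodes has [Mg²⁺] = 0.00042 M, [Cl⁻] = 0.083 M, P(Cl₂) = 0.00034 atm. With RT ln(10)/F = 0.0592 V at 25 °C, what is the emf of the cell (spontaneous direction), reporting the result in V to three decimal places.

+3.811 V

Cl₂/Cl⁻ is the cathode (higher E°), Mg²⁺/Mg the anode: E°cell = +1.38 − (-2.37) = +3.75 V, n = 2.
Overall: Cl₂(g) + Mg(s) → 2 Cl⁻(aq) + Mg²⁺(aq)
Q = [Cl⁻]^2·[Mg²⁺] / (P(Cl₂)); log Q = -2.070.
E = E° − (0.0592/n) log Q = +3.75 − (0.0592/2)(-2.070) = +3.811 V.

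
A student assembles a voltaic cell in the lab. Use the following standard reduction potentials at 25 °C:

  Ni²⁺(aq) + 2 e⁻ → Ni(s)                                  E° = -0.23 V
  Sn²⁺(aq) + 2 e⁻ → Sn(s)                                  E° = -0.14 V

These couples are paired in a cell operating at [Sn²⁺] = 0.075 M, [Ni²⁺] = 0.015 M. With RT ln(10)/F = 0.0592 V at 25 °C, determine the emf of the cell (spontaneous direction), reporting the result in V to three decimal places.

Sn²⁺/Sn is the cathode (higher E°), Ni²⁺/Ni the anode: E°cell = -0.14 − (-0.23) = +0.09 V, n = 2.
Overall: Sn²⁺(aq) + Ni(s) → Sn(s) + Ni²⁺(aq)
Q = [Ni²⁺] / ([Sn²⁺]); log Q = -0.699.
E = E° − (0.0592/n) log Q = +0.09 − (0.0592/2)(-0.699) = +0.111 V.

+0.111 V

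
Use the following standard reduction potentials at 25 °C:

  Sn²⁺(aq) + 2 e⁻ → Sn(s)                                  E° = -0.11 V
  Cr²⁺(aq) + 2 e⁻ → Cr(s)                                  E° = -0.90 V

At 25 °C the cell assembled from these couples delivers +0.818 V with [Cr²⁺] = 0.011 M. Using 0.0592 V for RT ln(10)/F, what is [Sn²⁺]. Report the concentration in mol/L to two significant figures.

0.097 M

Sn²⁺/Sn is the cathode, Cr²⁺/Cr the anode: E°cell = +0.79 V, n = 2.
Overall reaction: Sn²⁺(aq) + Cr(s) → Sn(s) + Cr²⁺(aq); Q = [Cr²⁺]^1/[Sn²⁺]^1.
From E = E° − (0.0592/n) log Q: log Q = (E° − E)·n/0.0592 = (+0.79 − (+0.818))·2/0.0592 = -0.9459.
So 1·log[Sn²⁺] = 1·log(0.011) − log Q = -1.9586 − (-0.9459) = -1.0127; [Sn²⁺] = 10^(-1.0127) ≈ 0.097 M.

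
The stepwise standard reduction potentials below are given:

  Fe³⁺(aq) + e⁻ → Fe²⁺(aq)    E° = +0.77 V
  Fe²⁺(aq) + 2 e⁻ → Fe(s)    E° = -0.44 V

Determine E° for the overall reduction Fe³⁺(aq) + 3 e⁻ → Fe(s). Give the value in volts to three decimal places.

-0.037 V

Since ΔG° = −nFE° is additive over sequential reductions, n₃E°₃ = n₁E°₁ + n₂E°₂.
E°₃ = (1×+0.77 + 2×-0.44) / 3 = (-0.110) / 3 = -0.037 V.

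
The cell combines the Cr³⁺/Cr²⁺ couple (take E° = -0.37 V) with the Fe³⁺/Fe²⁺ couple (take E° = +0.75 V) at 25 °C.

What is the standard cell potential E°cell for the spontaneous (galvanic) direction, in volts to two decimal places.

+1.12 V

The Fe³⁺/Fe²⁺ couple has the higher reduction potential, so it is the cathode; Cr³⁺/Cr²⁺ is oxidised at the anode.
E°cell = E°(cathode) − E°(anode) = (+0.75) − (-0.37) = +1.12 V.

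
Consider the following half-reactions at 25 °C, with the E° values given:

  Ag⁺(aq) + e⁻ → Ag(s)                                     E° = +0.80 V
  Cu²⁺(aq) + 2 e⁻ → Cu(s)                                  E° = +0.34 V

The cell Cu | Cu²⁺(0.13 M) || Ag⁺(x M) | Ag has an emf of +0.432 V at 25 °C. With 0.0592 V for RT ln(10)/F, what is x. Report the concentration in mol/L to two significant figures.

Ag⁺/Ag is the cathode, Cu²⁺/Cu the anode: E°cell = +0.46 V, n = 2.
Overall reaction: 2 Ag⁺(aq) + Cu(s) → 2 Ag(s) + Cu²⁺(aq); Q = [Cu²⁺]^1/[Ag⁺]^2.
From E = E° − (0.0592/n) log Q: log Q = (E° − E)·n/0.0592 = (+0.46 − (+0.432))·2/0.0592 = 0.9459.
So 2·log[Ag⁺] = 1·log(0.13) − log Q = -0.8861 − (0.9459) = -1.8320; log[Ag⁺] = -1.8320 / 2 = -0.9160; [Ag⁺] = 10^(-0.9160) ≈ 0.12 M.

0.12 M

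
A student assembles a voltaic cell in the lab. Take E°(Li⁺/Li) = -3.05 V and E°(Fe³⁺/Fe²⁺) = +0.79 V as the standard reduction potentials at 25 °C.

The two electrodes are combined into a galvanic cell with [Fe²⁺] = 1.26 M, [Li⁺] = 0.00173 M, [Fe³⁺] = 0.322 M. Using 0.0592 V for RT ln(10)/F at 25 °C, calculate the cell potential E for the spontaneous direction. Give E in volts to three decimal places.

+3.968 V

Fe³⁺/Fe²⁺ is the cathode (higher E°), Li⁺/Li the anode: E°cell = +0.79 − (-3.05) = +3.84 V, n = 1.
Overall: Fe³⁺(aq) + Li(s) → Fe²⁺(aq) + Li⁺(aq)
Q = [Fe²⁺]·[Li⁺] / ([Fe³⁺]); log Q = -2.169.
E = E° − (0.0592/n) log Q = +3.84 − (0.0592/1)(-2.169) = +3.968 V.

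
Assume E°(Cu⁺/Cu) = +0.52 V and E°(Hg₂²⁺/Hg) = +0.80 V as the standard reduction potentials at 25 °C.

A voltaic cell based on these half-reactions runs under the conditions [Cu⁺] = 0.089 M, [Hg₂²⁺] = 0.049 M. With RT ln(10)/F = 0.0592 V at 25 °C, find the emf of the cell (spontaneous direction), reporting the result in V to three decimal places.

Hg₂²⁺/Hg is the cathode (higher E°), Cu⁺/Cu the anode: E°cell = +0.80 − (+0.52) = +0.28 V, n = 2.
Overall: Hg₂²⁺(aq) + 2 Cu(s) → 2 Hg(l) + 2 Cu⁺(aq)
Q = [Cu⁺]^2 / ([Hg₂²⁺]); log Q = -0.791.
E = E° − (0.0592/n) log Q = +0.28 − (0.0592/2)(-0.791) = +0.303 V.

+0.303 V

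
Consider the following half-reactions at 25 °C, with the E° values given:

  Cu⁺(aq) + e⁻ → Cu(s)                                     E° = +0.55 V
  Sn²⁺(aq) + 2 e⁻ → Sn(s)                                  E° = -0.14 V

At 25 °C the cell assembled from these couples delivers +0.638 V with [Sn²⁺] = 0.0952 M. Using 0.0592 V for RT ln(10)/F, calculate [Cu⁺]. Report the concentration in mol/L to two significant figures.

0.041 M

Cu⁺/Cu is the cathode, Sn²⁺/Sn the anode: E°cell = +0.69 V, n = 2.
Overall reaction: 2 Cu⁺(aq) + Sn(s) → 2 Cu(s) + Sn²⁺(aq); Q = [Sn²⁺]^1/[Cu⁺]^2.
From E = E° − (0.0592/n) log Q: log Q = (E° − E)·n/0.0592 = (+0.69 − (+0.638))·2/0.0592 = 1.7568.
So 2·log[Cu⁺] = 1·log(0.0952) − log Q = -1.0214 − (1.7568) = -2.7782; log[Cu⁺] = -2.7782 / 2 = -1.3891; [Cu⁺] = 10^(-1.3891) ≈ 0.041 M.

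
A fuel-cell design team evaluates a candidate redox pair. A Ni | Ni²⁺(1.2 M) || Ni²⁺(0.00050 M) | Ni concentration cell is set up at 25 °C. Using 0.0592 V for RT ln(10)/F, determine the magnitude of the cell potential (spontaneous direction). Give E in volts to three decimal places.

+0.100 V

For a concentration cell E°cell = 0. The 1.2 M side is the cathode (reduction is favoured where [Ni²⁺] is higher).
With n = 2, E = −(0.0592/2) log([Ni²⁺]ₐₙ/[Ni²⁺]꜀ₐₜ) = −(0.0592/2) log(0.0005/1.2) = −(0.0592/2)(-3.380) = +0.100 V.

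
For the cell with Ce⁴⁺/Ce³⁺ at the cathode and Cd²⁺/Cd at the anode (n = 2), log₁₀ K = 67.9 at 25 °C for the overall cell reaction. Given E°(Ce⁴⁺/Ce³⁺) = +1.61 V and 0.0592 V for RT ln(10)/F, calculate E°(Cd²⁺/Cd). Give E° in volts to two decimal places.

-0.40 V

E°cell = (0.0592/n)·log K = (0.0592/2)(67.9) = +2.010 V.
Since Ce⁴⁺/Ce³⁺ is the cathode and Cd²⁺/Cd the anode, E°cell = E°(Ce⁴⁺/Ce³⁺) − E°(Cd²⁺/Cd).
So E°(Cd²⁺/Cd) = E°(Ce⁴⁺/Ce³⁺) − E°cell = (+1.61) − (+2.010) = -0.40 V.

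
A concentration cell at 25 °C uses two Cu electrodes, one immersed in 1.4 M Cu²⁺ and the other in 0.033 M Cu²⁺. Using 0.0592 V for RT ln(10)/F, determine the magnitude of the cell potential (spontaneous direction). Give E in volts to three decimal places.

For a concentration cell E°cell = 0. The 1.4 M side is the cathode (reduction is favoured where [Cu²⁺] is higher).
With n = 2, E = −(0.0592/2) log([Cu²⁺]ₐₙ/[Cu²⁺]꜀ₐₜ) = −(0.0592/2) log(0.033/1.4) = −(0.0592/2)(-1.628) = +0.048 V.

+0.048 V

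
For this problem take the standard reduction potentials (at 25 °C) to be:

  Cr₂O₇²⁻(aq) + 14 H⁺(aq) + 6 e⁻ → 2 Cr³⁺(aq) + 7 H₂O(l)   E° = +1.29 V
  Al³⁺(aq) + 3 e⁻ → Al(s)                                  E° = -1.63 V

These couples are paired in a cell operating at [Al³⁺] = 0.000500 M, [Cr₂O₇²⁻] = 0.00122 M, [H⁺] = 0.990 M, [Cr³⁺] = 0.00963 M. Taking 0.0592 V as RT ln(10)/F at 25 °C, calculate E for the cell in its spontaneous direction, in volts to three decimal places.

+2.996 V

Cr₂O₇²⁻/Cr³⁺ is the cathode (higher E°), Al³⁺/Al the anode: E°cell = +1.29 − (-1.63) = +2.92 V, n = 6.
Overall: Cr₂O₇²⁻(aq) + 14 H⁺(aq) + 2 Al(s) → 2 Cr³⁺(aq) + 7 H₂O(l) + 2 Al³⁺(aq)
Q = [Cr³⁺]^2·[Al³⁺]^2 / ([Cr₂O₇²⁻]·[H⁺]^14); log Q = -7.660.
E = E° − (0.0592/n) log Q = +2.92 − (0.0592/6)(-7.660) = +2.996 V.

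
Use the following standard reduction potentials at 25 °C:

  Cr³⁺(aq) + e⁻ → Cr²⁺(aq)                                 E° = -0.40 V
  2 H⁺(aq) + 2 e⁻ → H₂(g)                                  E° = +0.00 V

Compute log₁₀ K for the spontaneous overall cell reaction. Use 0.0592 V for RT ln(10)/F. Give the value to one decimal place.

Cathode: H⁺/H₂; anode: Cr³⁺/Cr²⁺. E°cell = +0.40 V, n = 2.
log K = nE°cell / 0.0592 = (2)(+0.40) / 0.0592 = 13.5.

13.5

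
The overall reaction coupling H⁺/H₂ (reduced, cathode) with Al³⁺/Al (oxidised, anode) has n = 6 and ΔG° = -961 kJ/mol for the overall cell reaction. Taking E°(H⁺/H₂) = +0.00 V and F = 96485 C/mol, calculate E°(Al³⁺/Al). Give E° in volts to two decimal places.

-1.66 V

E°cell = −ΔG°/(nF) = −(-961×10³)/((6)(96485)) = +1.660 V.
Since H⁺/H₂ is the cathode and Al³⁺/Al the anode, E°cell = E°(H⁺/H₂) − E°(Al³⁺/Al).
So E°(Al³⁺/Al) = E°(H⁺/H₂) − E°cell = (+0.00) − (+1.660) = -1.66 V.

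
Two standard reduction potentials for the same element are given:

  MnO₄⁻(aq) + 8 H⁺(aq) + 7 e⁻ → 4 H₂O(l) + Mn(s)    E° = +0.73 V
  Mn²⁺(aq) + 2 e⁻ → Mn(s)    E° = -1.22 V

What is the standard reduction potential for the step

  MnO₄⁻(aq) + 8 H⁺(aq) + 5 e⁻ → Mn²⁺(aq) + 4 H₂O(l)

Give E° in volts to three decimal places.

Sequential free energies add, so n₃E°₃ = n₁E°₁ + n₂E°₂.
With n₃ = 7, and the known step contributing 2×(-1.22) V, the unknown satisfies 5·E° = 7×(+0.73) − 2×(-1.22) = +7.550.
E° = +7.550 / 5 = +1.510 V.

+1.510 V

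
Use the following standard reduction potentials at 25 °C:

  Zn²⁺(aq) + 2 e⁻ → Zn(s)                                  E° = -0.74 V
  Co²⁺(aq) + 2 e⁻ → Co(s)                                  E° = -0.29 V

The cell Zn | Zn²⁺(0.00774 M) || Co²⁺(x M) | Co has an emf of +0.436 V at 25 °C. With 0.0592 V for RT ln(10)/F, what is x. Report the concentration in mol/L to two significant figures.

0.0026 M

Co²⁺/Co is the cathode, Zn²⁺/Zn the anode: E°cell = +0.45 V, n = 2.
Overall reaction: Co²⁺(aq) + Zn(s) → Co(s) + Zn²⁺(aq); Q = [Zn²⁺]^1/[Co²⁺]^1.
From E = E° − (0.0592/n) log Q: log Q = (E° − E)·n/0.0592 = (+0.45 − (+0.436))·2/0.0592 = 0.4730.
So 1·log[Co²⁺] = 1·log(0.00774) − log Q = -2.1113 − (0.4730) = -2.5843; [Co²⁺] = 10^(-2.5843) ≈ 0.0026 M.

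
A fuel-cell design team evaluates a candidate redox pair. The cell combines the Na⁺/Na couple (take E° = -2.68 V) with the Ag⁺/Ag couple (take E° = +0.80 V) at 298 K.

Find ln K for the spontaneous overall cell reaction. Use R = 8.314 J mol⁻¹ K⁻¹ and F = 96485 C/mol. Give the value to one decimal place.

135.5

Cathode: Ag⁺/Ag; anode: Na⁺/Na. E°cell = (+0.80) − (-2.68) = +3.48 V, with n = 1.
ΔG° = −nFE° = −RT ln K, so ln K = nFE°/(RT) = (1)(96485)(+3.48) / ((8.314)(298)) = 135.523.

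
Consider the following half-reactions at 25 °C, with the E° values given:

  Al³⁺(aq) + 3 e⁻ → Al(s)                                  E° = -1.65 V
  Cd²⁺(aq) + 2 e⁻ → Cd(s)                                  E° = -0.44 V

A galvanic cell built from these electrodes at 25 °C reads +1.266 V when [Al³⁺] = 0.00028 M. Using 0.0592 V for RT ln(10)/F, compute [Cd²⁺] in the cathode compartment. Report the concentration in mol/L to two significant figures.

0.33 M

Cd²⁺/Cd is the cathode, Al³⁺/Al the anode: E°cell = +1.21 V, n = 6.
Overall reaction: 3 Cd²⁺(aq) + 2 Al(s) → 3 Cd(s) + 2 Al³⁺(aq); Q = [Al³⁺]^2/[Cd²⁺]^3.
From E = E° − (0.0592/n) log Q: log Q = (E° − E)·n/0.0592 = (+1.21 − (+1.266))·6/0.0592 = -5.6757.
So 3·log[Cd²⁺] = 2·log(0.00028) − log Q = -7.1057 − (-5.6757) = -1.4300; log[Cd²⁺] = -1.4300 / 3 = -0.4767; [Cd²⁺] = 10^(-0.4767) ≈ 0.33 M.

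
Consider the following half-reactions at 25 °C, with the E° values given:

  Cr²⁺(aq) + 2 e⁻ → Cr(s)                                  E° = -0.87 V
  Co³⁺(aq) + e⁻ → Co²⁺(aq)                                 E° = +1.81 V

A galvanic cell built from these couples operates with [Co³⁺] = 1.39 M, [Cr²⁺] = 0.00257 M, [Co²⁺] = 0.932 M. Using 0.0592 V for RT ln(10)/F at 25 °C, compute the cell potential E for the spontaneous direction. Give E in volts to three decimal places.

Co³⁺/Co²⁺ is the cathode (higher E°), Cr²⁺/Cr the anode: E°cell = +1.81 − (-0.87) = +2.68 V, n = 2.
Overall: 2 Co³⁺(aq) + Cr(s) → 2 Co²⁺(aq) + Cr²⁺(aq)
Q = [Co²⁺]^2·[Cr²⁺] / ([Co³⁺]^2); log Q = -2.937.
E = E° − (0.0592/n) log Q = +2.68 − (0.0592/2)(-2.937) = +2.767 V.

+2.767 V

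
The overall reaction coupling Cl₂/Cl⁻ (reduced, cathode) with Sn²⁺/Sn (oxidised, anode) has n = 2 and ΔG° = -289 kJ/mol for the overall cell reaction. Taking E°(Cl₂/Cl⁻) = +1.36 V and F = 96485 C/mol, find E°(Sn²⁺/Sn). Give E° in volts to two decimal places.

E°cell = −ΔG°/(nF) = −(-289×10³)/((2)(96485)) = +1.498 V.
Since Cl₂/Cl⁻ is the cathode and Sn²⁺/Sn the anode, E°cell = E°(Cl₂/Cl⁻) − E°(Sn²⁺/Sn).
So E°(Sn²⁺/Sn) = E°(Cl₂/Cl⁻) − E°cell = (+1.36) − (+1.498) = -0.14 V.

-0.14 V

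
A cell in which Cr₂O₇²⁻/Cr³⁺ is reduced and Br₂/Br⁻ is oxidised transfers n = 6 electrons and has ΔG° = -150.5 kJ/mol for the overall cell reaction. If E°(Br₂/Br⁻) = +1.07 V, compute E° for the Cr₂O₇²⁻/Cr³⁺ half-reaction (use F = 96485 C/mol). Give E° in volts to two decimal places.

E°cell = −ΔG°/(nF) = −(-150.5×10³)/((6)(96485)) = +0.260 V.
Since Cr₂O₇²⁻/Cr³⁺ is the cathode and Br₂/Br⁻ the anode, E°cell = E°(Cr₂O₇²⁻/Cr³⁺) − E°(Br₂/Br⁻).
So E°(Cr₂O₇²⁻/Cr³⁺) = E°cell + E°(Br₂/Br⁻) = +0.260 + (+1.07) = +1.33 V.

+1.33 V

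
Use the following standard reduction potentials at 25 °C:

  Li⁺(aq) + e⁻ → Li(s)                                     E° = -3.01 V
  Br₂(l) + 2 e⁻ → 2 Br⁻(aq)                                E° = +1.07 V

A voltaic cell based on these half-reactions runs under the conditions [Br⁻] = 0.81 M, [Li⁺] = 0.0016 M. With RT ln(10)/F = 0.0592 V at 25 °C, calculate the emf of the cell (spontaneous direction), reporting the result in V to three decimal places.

Br₂/Br⁻ is the cathode (higher E°), Li⁺/Li the anode: E°cell = +1.07 − (-3.01) = +4.08 V, n = 2.
Overall: Br₂(l) + 2 Li(s) → 2 Br⁻(aq) + 2 Li⁺(aq)
Q = [Br⁻]^2·[Li⁺]^2; log Q = -5.775.
E = E° − (0.0592/n) log Q = +4.08 − (0.0592/2)(-5.775) = +4.251 V.

+4.251 V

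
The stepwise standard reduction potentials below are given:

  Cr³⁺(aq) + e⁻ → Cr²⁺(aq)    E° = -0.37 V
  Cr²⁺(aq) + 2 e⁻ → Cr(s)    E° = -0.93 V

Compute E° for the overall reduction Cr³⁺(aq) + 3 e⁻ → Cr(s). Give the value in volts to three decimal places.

-0.743 V

Standard free energies of sequential steps add: ΔG°₃ = ΔG°₁ + ΔG°₂, so n₃E°₃ = n₁E°₁ + n₂E°₂.
E°₃ = (1×-0.37 + 2×-0.93) / 3 = (-2.230) / 3 = -0.743 V.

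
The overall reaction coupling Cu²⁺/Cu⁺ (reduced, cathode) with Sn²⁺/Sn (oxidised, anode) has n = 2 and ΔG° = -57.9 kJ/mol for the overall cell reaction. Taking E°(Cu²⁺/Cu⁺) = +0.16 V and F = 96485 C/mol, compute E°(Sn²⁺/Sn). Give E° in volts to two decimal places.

-0.14 V

E°cell = −ΔG°/(nF) = −(-57.9×10³)/((2)(96485)) = +0.300 V.
Since Cu²⁺/Cu⁺ is the cathode and Sn²⁺/Sn the anode, E°cell = E°(Cu²⁺/Cu⁺) − E°(Sn²⁺/Sn).
So E°(Sn²⁺/Sn) = E°(Cu²⁺/Cu⁺) − E°cell = (+0.16) − (+0.300) = -0.14 V.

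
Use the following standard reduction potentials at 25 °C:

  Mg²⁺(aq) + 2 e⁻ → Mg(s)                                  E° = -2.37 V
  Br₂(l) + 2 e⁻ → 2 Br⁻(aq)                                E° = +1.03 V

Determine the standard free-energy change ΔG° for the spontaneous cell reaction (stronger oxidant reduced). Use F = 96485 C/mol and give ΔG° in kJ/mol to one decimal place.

-656.1 kJ/mol

Br₂/Br⁻ (E° = +1.03 V) is the cathode; Mg²⁺/Mg (E° = -2.37 V) is the anode, so E°cell = +3.40 V.
Balancing electrons gives n = 2 (lcm of 2 and 2).
ΔG° = −nFE° = −(2)(96485)(+3.40) = -656,098 J = -656.1 kJ/mol.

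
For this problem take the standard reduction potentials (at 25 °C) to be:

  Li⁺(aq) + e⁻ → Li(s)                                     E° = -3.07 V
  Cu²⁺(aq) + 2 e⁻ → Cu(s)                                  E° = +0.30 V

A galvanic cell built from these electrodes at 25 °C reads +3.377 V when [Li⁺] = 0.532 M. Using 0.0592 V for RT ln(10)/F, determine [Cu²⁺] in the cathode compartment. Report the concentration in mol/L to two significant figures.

0.49 M

Cu²⁺/Cu is the cathode, Li⁺/Li the anode: E°cell = +3.37 V, n = 2.
Overall reaction: Cu²⁺(aq) + 2 Li(s) → Cu(s) + 2 Li⁺(aq); Q = [Li⁺]^2/[Cu²⁺]^1.
From E = E° − (0.0592/n) log Q: log Q = (E° − E)·n/0.0592 = (+3.37 − (+3.377))·2/0.0592 = -0.2365.
So 1·log[Cu²⁺] = 2·log(0.532) − log Q = -0.5482 − (-0.2365) = -0.3117; [Cu²⁺] = 10^(-0.3117) ≈ 0.49 M.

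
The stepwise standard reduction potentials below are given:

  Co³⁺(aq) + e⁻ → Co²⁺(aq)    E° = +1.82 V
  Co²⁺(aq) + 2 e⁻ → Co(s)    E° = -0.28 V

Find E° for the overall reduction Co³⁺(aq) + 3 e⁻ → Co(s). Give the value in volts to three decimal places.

+0.420 V

Since ΔG° = −nFE° is additive over sequential reductions, n₃E°₃ = n₁E°₁ + n₂E°₂.
E°₃ = (1×+1.82 + 2×-0.28) / 3 = (+1.260) / 3 = +0.420 V.
E° values themselves are not directly additive — weighting by electron count is essential.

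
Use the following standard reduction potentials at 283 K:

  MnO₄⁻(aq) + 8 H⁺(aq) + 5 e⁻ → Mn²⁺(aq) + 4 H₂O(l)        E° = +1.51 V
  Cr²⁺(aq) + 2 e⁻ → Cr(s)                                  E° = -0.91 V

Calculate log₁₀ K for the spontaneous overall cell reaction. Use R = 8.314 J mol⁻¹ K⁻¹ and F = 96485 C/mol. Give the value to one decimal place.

Cathode: MnO₄⁻/Mn²⁺; anode: Cr²⁺/Cr. E°cell = (+1.51) − (-0.91) = +2.42 V, with n = 10.
ΔG° = −nFE° = −RT ln K, so ln K = nFE°/(RT) = (10)(96485)(+2.42) / ((8.314)(283)) = 992.382.
log₁₀ K = 992.382 / ln 10 = 431.0.

431.0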